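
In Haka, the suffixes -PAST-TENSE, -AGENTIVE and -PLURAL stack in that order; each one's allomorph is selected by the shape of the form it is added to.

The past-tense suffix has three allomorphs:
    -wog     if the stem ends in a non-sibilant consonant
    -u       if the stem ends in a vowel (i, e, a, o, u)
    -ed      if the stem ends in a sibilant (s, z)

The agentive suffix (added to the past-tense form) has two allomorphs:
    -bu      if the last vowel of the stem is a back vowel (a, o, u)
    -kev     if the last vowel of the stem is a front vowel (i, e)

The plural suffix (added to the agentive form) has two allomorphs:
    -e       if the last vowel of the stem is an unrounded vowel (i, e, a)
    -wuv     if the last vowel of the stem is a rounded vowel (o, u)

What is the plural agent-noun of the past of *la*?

Since the final sound of *la* is /a/ (a vowel), it takes -u, giving *lau*.
Since the last vowel of the past-tense form *lau* is /u/ (a back vowel), it takes -bu, giving *laubu*.
The last vowel of the agentive form *laubu* is /u/, which is a rounded vowel, so the plural suffix is -wuv, giving *laubuwuv*.

laubuwuv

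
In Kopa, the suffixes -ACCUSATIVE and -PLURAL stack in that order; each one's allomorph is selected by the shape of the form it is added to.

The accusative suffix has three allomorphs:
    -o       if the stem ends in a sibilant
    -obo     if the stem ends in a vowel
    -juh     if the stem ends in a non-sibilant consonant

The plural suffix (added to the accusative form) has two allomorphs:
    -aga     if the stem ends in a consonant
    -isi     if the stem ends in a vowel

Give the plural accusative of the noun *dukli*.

duklioboisi

*dukli* — final sound /i/ (a vowel) → -obo → *dukliobo*.
Since the final sound of the accusative form *dukliobo* is /o/ (a vowel), it takes -isi, giving *duklioboisi*.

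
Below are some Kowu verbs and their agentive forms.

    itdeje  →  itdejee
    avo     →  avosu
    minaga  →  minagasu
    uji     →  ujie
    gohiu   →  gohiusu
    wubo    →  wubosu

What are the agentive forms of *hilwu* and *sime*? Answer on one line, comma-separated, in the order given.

The pattern is front/back vowel harmony: -e when the last vowel of the stem is a front vowel (*itdeje*, *uji*); -su when the last vowel of the stem is a back vowel (*avo*, *minaga*, *gohiu*, *wubo*).
*hilwu* — last vowel /u/ (a back vowel) → -su → *hilwusu*.
*sime*: last vowel = /e/, a front vowel → -e → *simee*.

hilwusu, simee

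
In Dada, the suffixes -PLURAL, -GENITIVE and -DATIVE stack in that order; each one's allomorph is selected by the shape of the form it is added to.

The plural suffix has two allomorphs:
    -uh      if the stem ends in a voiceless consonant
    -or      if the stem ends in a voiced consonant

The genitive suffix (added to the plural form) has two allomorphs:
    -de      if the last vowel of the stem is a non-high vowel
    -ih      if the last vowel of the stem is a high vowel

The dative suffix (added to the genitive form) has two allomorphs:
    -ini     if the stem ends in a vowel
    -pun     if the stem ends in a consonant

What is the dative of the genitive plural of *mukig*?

The final consonant of *mukig* is /g/, which is voiced, so the plural suffix is -or, giving *mukigor*.
Since the last vowel of the plural form *mukigor* is /o/ (a non-high vowel), it takes -de, giving *mukigorde*.
Since the final sound of the genitive form *mukigorde* is /e/ (a vowel), it takes -ini, giving *mukigordeini*.

mukigordeini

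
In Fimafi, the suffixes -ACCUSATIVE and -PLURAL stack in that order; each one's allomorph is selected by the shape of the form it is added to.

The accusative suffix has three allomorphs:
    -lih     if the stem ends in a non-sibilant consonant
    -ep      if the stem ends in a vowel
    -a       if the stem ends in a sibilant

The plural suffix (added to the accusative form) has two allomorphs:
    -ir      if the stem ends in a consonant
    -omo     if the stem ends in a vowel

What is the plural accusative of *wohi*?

The final sound of *wohi* is /i/, which is a vowel, so the accusative suffix is -ep, giving *wohiep*.
Since the final sound of the accusative form *wohiep* is /p/ (a consonant), it takes -ir, giving *wohiepir*.

wohiepir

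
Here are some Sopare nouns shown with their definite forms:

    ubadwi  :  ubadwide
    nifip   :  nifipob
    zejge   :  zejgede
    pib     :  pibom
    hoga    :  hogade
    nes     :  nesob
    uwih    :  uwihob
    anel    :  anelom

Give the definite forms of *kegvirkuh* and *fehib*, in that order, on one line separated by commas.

kegvirkuhob, fehibom

Looking at the final sound of each stem: -ob when the stem ends in a voiceless consonant (*nifip*, *nes*, *uwih*); -om when the stem ends in a voiced consonant (*pib*, *anel*); -de when the stem ends in a vowel (*ubadwi*, *zejge*, *hoga*).
The final sound of *kegvirkuh* is /h/, which is a voiceless consonant, so the suffix is -ob, giving *kegvirkuhob*.
Since the final sound of *fehib* is /b/ (a voiced consonant), it takes -om, giving *fehibom*.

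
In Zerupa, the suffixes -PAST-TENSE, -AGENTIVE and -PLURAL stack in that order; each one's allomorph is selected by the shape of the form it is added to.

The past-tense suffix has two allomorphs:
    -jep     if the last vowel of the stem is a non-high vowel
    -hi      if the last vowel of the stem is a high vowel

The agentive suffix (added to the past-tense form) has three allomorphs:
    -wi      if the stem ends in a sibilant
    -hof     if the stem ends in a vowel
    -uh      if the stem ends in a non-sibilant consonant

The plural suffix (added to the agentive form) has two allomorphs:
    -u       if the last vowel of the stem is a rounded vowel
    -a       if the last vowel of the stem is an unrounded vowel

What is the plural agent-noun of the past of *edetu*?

edetuhihofu

*edetu*: last vowel = /u/, a high vowel → -hi → *edetuhi*.
The past-tense form *edetuhi*: final sound = /i/, a vowel → -hof → *edetuhihof*.
The last vowel of the agentive form *edetuhihof* is /o/, which is a rounded vowel, so the plural suffix is -u, giving *edetuhihofu*.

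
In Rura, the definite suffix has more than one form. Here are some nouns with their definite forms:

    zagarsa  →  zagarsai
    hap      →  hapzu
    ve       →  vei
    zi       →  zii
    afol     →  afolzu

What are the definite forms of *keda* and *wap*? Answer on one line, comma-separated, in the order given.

kedai, wapzu

The alternation tracks the final sound of the stem — -zu when the stem ends in a consonant (*hap*, *afol*); -i when the stem ends in a vowel (*zagarsa*, *ve*, *zi*).
The final sound of *keda* is /a/, which is a vowel, so the suffix is -i, giving *kedai*.
*wap* — final sound /p/ (a consonant) → -zu → *wapzu*.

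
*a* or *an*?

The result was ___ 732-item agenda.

The indefinite article is chosen by the initial *sound* of the following word, not its spelling.
The number *732* is spoken "seven hundred …", beginning with /ˈsɛvən/ — a consonant sound.
So the article is *a*: The result was a 732-item agenda.

a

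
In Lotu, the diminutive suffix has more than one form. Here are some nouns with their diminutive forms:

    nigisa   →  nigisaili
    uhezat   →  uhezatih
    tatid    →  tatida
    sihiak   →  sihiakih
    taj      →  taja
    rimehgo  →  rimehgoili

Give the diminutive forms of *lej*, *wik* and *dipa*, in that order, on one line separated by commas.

leja, wikih, dipaili

Looking at the final sound of each stem: -ih when the stem ends in a voiceless consonant (*uhezat*, *sihiak*); -a when the stem ends in a voiced consonant (*tatid*, *taj*); -ili when the stem ends in a vowel (*nigisa*, *rimehgo*).
*lej* — final sound /j/ (a voiced consonant) → -a → *leja*.
Since the final sound of *wik* is /k/ (a voiceless consonant), it takes -ih, giving *wikih*.
*dipa*: final sound = /a/, a vowel → -ili → *dipaili*.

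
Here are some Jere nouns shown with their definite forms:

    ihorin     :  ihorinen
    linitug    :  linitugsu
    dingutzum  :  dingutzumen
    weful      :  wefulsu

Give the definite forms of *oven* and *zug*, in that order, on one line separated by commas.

ovenen, zugsu

Looking at the final consonant of each stem: -en when the stem ends in a nasal (*ihorin*, *dingutzum*); -su when the stem ends in a non-nasal consonant (*linitug*, *weful*).
*oven* — final consonant /n/ (a nasal) → -en → *ovenen*.
*zug* — final consonant /g/ (non-nasal) → -su → *zugsu*.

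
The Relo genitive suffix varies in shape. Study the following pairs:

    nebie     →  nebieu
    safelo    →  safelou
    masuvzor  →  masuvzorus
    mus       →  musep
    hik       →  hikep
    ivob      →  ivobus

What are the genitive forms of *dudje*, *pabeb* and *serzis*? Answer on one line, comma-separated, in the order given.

The alternation tracks the final sound of the stem — -ep when the stem ends in a voiceless consonant (*mus*, *hik*); -us when the stem ends in a voiced consonant (*masuvzor*, *ivob*); -u when the stem ends in a vowel (*nebie*, *safelo*).
*dudje*: final sound = /e/, a vowel → -u → *dudjeu*.
The final sound of *pabeb* is /b/, which is a voiced consonant, so the suffix is -us, giving *pabebus*.
The final sound of *serzis* is /s/, which is a voiceless consonant, so the suffix is -ep, giving *serzisep*.

dudjeu, pabebus, serzisep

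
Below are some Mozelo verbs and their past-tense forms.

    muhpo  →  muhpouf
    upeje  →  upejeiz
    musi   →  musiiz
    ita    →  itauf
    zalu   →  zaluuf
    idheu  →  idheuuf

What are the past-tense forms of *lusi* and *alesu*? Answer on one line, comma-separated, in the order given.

lusiiz, alesuuf

Looking at the last vowel of each stem: -iz when the last vowel of the stem is a front vowel (*upeje*, *musi*); -uf when the last vowel of the stem is a back vowel (*muhpo*, *ita*, *zalu*, *idheu*).
*lusi* — last vowel /i/ (a front vowel) → -iz → *lusiiz*.
The last vowel of *alesu* is /u/, which is a back vowel, so the suffix is -uf, giving *alesuuf*.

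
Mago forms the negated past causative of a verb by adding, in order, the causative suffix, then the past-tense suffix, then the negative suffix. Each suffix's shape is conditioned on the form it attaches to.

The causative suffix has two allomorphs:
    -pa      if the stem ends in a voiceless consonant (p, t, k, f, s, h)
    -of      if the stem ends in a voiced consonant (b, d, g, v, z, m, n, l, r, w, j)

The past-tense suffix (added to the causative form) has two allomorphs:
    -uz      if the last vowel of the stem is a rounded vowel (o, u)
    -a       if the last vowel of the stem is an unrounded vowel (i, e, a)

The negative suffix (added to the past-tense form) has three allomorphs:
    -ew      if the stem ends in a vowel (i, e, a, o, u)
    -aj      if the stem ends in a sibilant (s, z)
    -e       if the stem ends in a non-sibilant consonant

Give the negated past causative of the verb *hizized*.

hizizedofuzaj

*hizized*: final consonant = /d/, voiced → -of → *hizizedof*.
Since the last vowel of the causative form *hizizedof* is /o/ (a rounded vowel), it takes -uz, giving *hizizedofuz*.
The past-tense form *hizizedofuz*: final sound = /z/, a sibilant → -aj → *hizizedofuzaj*.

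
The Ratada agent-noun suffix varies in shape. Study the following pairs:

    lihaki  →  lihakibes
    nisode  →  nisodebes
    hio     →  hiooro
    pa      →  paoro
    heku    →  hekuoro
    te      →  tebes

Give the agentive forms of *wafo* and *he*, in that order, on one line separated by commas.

Looking at the last vowel of each stem: -bes when the last vowel of the stem is a front vowel (*lihaki*, *nisode*, *te*); -oro when the last vowel of the stem is a back vowel (*hio*, *pa*, *heku*).
Since the last vowel of *wafo* is /o/ (a back vowel), it takes -oro, giving *wafooro*.
*he*: last vowel = /e/, a front vowel → -bes → *hebes*.

wafooro, hebes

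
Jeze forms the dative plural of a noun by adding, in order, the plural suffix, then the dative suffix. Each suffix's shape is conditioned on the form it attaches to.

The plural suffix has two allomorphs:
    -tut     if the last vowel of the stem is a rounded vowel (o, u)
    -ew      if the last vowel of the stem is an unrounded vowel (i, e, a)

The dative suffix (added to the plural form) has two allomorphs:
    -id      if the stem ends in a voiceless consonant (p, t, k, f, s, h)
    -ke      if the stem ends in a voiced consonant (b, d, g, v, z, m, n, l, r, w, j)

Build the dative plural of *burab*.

burabewke

Since the last vowel of *burab* is /a/ (an unrounded vowel), it takes -ew, giving *burabew*.
Since the final consonant of the plural form *burabew* is /w/ (voiced), it takes -ke, giving *burabewke*.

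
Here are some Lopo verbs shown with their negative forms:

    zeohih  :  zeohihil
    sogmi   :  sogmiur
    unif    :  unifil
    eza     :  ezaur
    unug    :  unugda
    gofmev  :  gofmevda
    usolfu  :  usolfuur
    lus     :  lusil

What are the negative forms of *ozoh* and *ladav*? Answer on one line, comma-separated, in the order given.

The suffix is conditioned by the final sound: -il when the stem ends in a voiceless consonant (*zeohih*, *unif*, *lus*); -da when the stem ends in a voiced consonant (*unug*, *gofmev*); -ur when the stem ends in a vowel (*sogmi*, *eza*, *usolfu*).
*ozoh*: final sound = /h/, a voiceless consonant → -il → *ozohil*.
Since the final sound of *ladav* is /v/ (a voiced consonant), it takes -da, giving *ladavda*.

ozohil, ladavda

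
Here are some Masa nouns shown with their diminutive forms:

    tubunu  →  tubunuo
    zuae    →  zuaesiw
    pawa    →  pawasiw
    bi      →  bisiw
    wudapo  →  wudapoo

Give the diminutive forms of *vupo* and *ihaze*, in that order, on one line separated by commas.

The suffix is conditioned by the last vowel: -o when the last vowel of the stem is a rounded vowel (*tubunu*, *wudapo*); -siw when the last vowel of the stem is an unrounded vowel (*zuae*, *pawa*, *bi*).
*vupo*: last vowel = /o/, a rounded vowel → -o → *vupoo*.
Since the last vowel of *ihaze* is /e/ (an unrounded vowel), it takes -siw, giving *ihazesiw*.

vupoo, ihazesiw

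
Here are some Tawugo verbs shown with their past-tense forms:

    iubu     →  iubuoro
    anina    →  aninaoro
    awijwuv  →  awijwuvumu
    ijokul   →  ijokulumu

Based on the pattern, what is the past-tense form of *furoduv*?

furoduvumu

The suffix is conditioned by the final sound: -umu when the stem ends in a consonant (*awijwuv*, *ijokul*); -oro when the stem ends in a vowel (*iubu*, *anina*).
*furoduv* — final sound /v/ (a consonant) → -umu → *furoduvumu*.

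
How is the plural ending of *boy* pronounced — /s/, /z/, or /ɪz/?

The stem *boy* ends in a voiced non-sibilant sound.
The plural suffix surfaces as /ɪz/ after sibilants, /s/ after other voiceless consonants, and /z/ after other voiced sounds.
So the plural -s on *boy* is pronounced /z/.

/z/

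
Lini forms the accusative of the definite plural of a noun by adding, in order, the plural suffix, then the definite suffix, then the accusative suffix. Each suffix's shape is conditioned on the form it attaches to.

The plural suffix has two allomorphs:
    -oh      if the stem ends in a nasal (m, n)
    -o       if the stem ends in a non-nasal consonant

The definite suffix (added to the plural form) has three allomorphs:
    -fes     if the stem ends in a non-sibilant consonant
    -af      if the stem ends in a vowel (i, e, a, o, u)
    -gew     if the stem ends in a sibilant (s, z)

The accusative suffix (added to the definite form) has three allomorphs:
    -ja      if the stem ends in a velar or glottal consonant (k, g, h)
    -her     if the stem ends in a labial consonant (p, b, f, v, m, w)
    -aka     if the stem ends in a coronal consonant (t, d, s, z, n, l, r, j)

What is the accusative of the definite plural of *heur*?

*heur* — final consonant /r/ (non-nasal) → -o → *heuro*.
Since the final sound of the plural form *heuro* is /o/ (a vowel), it takes -af, giving *heuroaf*.
The definite form *heuroaf* — final consonant /f/ (labial) → -her → *heuroafher*.

heuroafher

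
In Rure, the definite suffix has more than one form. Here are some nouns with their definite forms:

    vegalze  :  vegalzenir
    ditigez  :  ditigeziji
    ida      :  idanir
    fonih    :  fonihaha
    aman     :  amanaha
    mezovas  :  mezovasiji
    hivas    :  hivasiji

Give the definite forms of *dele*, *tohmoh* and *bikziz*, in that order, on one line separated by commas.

delenir, tohmohaha, bikziziji

The pattern is sibilance of the final sound: -iji when the stem ends in a sibilant (*ditigez*, *mezovas*, *hivas*); -aha when the stem ends in a non-sibilant consonant (*fonih*, *aman*); -nir when the stem ends in a vowel (*vegalze*, *ida*).
Since the final sound of *dele* is /e/ (a vowel), it takes -nir, giving *delenir*.
The final sound of *tohmoh* is /h/, which is a non-sibilant consonant, so the suffix is -aha, giving *tohmohaha*.
The final sound of *bikziz* is /z/, which is a sibilant, so the suffix is -iji, giving *bikziziji*.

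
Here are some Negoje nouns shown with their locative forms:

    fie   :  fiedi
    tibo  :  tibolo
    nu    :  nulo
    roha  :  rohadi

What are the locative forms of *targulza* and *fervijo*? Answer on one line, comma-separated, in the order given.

targulzadi, fervijolo

The alternation tracks the last vowel of the stem — -lo when the last vowel of the stem is a rounded vowel (*tibo*, *nu*); -di when the last vowel of the stem is an unrounded vowel (*fie*, *roha*).
*targulza* — last vowel /a/ (an unrounded vowel) → -di → *targulzadi*.
The last vowel of *fervijo* is /o/, which is a rounded vowel, so the suffix is -lo, giving *fervijolo*.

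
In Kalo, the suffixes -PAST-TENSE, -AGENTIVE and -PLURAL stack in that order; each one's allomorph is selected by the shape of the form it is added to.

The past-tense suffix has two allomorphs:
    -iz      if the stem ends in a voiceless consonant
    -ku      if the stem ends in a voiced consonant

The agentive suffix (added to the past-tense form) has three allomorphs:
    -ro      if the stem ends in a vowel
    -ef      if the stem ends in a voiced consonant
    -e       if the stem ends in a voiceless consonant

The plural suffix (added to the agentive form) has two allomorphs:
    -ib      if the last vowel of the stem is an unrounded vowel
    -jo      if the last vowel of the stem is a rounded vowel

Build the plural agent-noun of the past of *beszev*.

Since the final consonant of *beszev* is /v/ (voiced), it takes -ku, giving *beszevku*.
Since the final sound of the past-tense form *beszevku* is /u/ (a vowel), it takes -ro, giving *beszevkuro*.
The agentive form *beszevkuro* — last vowel /o/ (a rounded vowel) → -jo → *beszevkurojo*.

beszevkurojo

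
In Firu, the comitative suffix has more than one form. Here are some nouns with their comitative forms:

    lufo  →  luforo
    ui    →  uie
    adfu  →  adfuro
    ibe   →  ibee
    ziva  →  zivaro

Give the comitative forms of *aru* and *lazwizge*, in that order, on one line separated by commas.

aruro, lazwizgee

The alternation tracks the last vowel of the stem — -e when the last vowel of the stem is a front vowel (*ui*, *ibe*); -ro when the last vowel of the stem is a back vowel (*lufo*, *adfu*, *ziva*).
*aru* — last vowel /u/ (a back vowel) → -ro → *aruro*.
*lazwizge* — last vowel /e/ (a front vowel) → -e → *lazwizgee*.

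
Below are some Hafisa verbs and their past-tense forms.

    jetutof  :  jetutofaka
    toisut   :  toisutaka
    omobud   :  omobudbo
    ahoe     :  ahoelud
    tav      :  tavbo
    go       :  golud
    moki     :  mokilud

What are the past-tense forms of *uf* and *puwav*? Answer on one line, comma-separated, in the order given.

The pattern is voicing of the final sound: -aka when the stem ends in a voiceless consonant (*jetutof*, *toisut*); -bo when the stem ends in a voiced consonant (*omobud*, *tav*); -lud when the stem ends in a vowel (*ahoe*, *go*, *moki*).
*uf* — final sound /f/ (a voiceless consonant) → -aka → *ufaka*.
The final sound of *puwav* is /v/, which is a voiced consonant, so the suffix is -bo, giving *puwavbo*.

ufaka, puwavbo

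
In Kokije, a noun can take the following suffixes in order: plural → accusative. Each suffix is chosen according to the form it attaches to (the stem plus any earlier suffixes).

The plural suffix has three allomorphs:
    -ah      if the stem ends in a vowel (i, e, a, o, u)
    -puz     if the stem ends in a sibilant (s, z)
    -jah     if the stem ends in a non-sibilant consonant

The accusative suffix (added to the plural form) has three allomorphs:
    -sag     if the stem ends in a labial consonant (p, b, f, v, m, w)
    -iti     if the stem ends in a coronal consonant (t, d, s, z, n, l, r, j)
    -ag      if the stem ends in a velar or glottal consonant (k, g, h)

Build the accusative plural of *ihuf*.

ihufjahag

Since the final sound of *ihuf* is /f/ (a non-sibilant consonant), it takes -jah, giving *ihufjah*.
The plural form *ihufjah*: final consonant = /h/, velar/glottal → -ag → *ihufjahag*.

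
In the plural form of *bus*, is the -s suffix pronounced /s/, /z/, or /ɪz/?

The stem *bus* ends in a sibilant (/s, z, ʃ, ʒ, tʃ, dʒ/).
The plural suffix surfaces as /ɪz/ after sibilants, /s/ after other voiceless consonants, and /z/ after other voiced sounds.
So the plural -s on *bus* is pronounced /ɪz/.

/ɪz/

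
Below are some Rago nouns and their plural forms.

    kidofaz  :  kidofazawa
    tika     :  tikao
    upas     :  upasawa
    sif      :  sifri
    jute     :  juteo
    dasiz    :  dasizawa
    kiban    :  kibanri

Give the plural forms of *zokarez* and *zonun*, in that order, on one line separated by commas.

Looking at the final sound of each stem: -awa when the stem ends in a sibilant (*kidofaz*, *upas*, *dasiz*); -ri when the stem ends in a non-sibilant consonant (*sif*, *kiban*); -o when the stem ends in a vowel (*tika*, *jute*).
Since the final sound of *zokarez* is /z/ (a sibilant), it takes -awa, giving *zokarezawa*.
*zonun*: final sound = /n/, a non-sibilant consonant → -ri → *zonunri*.

zokarezawa, zonunri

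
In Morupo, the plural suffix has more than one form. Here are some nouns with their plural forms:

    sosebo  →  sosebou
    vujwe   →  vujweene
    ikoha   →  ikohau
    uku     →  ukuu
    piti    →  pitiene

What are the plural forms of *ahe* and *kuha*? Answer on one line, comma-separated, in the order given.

aheene, kuhau

The alternation tracks the last vowel of the stem — -ene when the last vowel of the stem is a front vowel (*vujwe*, *piti*); -u when the last vowel of the stem is a back vowel (*sosebo*, *ikoha*, *uku*).
*ahe* — last vowel /e/ (a front vowel) → -ene → *aheene*.
The last vowel of *kuha* is /a/, which is a back vowel, so the suffix is -u, giving *kuhau*.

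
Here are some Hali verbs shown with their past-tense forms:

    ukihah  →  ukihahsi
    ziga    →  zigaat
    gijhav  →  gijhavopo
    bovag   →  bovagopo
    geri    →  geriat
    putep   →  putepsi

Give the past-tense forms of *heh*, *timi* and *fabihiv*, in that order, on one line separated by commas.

hehsi, timiat, fabihivopo

Looking at the final sound of each stem: -si when the stem ends in a voiceless consonant (*ukihah*, *putep*); -opo when the stem ends in a voiced consonant (*gijhav*, *bovag*); -at when the stem ends in a vowel (*ziga*, *geri*).
*heh* — final sound /h/ (a voiceless consonant) → -si → *hehsi*.
Since the final sound of *timi* is /i/ (a vowel), it takes -at, giving *timiat*.
*fabihiv*: final sound = /v/, a voiced consonant → -opo → *fabihivopo*.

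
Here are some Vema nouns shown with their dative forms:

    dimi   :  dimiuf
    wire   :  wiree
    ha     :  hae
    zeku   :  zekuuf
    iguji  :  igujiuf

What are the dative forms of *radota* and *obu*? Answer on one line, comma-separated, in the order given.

radotae, obuuf

The suffix is conditioned by the last vowel: -uf when the last vowel of the stem is a high vowel (*dimi*, *zeku*, *iguji*); -e when the last vowel of the stem is a non-high vowel (*wire*, *ha*).
Since the last vowel of *radota* is /a/ (a non-high vowel), it takes -e, giving *radotae*.
The last vowel of *obu* is /u/, which is a high vowel, so the suffix is -uf, giving *obuuf*.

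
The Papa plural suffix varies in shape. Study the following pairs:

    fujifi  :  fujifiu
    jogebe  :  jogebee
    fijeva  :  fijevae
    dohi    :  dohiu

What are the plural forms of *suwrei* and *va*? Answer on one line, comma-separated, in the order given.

suwreiu, vae

The pattern is height harmony: -u when the last vowel of the stem is a high vowel (*fujifi*, *dohi*); -e when the last vowel of the stem is a non-high vowel (*jogebe*, *fijeva*).
The last vowel of *suwrei* is /i/, which is a high vowel, so the suffix is -u, giving *suwreiu*.
*va* — last vowel /a/ (a non-high vowel) → -e → *vae*.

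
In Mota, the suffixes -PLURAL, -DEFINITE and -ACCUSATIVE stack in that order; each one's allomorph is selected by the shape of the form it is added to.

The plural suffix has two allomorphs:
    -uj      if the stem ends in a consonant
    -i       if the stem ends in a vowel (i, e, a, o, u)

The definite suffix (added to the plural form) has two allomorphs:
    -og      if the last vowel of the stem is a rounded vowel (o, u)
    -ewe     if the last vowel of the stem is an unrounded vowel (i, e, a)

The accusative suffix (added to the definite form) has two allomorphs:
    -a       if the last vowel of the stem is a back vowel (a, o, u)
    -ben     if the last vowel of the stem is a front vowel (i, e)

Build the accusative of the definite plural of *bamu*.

*bamu*: final sound = /u/, a vowel → -i → *bamui*.
Since the last vowel of the plural form *bamui* is /i/ (an unrounded vowel), it takes -ewe, giving *bamuiewe*.
The last vowel of the definite form *bamuiewe* is /e/, which is a front vowel, so the accusative suffix is -ben, giving *bamuieweben*.

bamuieweben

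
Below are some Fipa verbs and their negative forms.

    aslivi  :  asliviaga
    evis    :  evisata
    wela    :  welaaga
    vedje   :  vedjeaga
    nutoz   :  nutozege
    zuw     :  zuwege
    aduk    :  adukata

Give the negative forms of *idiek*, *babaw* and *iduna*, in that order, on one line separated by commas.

idiekata, babawege, idunaaga

The suffix is conditioned by the final sound: -ata when the stem ends in a voiceless consonant (*evis*, *aduk*); -ege when the stem ends in a voiced consonant (*nutoz*, *zuw*); -aga when the stem ends in a vowel (*aslivi*, *wela*, *vedje*).
The final sound of *idiek* is /k/, which is a voiceless consonant, so the suffix is -ata, giving *idiekata*.
The final sound of *babaw* is /w/, which is a voiced consonant, so the suffix is -ege, giving *babawege*.
Since the final sound of *iduna* is /a/ (a vowel), it takes -aga, giving *idunaaga*.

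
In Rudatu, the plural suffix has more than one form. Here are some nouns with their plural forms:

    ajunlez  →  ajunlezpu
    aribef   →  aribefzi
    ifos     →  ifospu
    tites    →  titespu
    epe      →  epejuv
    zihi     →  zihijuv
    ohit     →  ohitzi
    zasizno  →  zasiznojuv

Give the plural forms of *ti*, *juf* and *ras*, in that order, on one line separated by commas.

The alternation tracks the final sound of the stem — -pu when the stem ends in a sibilant (*ajunlez*, *ifos*, *tites*); -zi when the stem ends in a non-sibilant consonant (*aribef*, *ohit*); -juv when the stem ends in a vowel (*epe*, *zihi*, *zasizno*).
*ti* — final sound /i/ (a vowel) → -juv → *tijuv*.
Since the final sound of *juf* is /f/ (a non-sibilant consonant), it takes -zi, giving *jufzi*.
The final sound of *ras* is /s/, which is a sibilant, so the suffix is -pu, giving *raspu*.

tijuv, jufzi, raspu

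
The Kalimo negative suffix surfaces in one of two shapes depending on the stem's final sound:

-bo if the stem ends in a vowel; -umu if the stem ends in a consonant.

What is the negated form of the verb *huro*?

hurobo

*huro* — final sound /o/ (a vowel) → -bo → *hurobo*.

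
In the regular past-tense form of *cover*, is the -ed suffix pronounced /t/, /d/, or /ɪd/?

/d/

The stem *cover* ends in a voiced sound other than /d/.
The -ed suffix is realized as /ɪd/ after /t, d/; as /t/ after other voiceless consonants; and as /d/ after other voiced sounds.
So -ed on *cover* is pronounced /d/.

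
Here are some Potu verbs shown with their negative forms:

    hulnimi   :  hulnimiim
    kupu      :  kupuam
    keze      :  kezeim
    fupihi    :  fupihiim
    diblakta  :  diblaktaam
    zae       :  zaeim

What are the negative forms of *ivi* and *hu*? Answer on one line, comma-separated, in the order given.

The suffix is conditioned by the last vowel: -im when the last vowel of the stem is a front vowel (*hulnimi*, *keze*, *fupihi*, *zae*); -am when the last vowel of the stem is a back vowel (*kupu*, *diblakta*).
Since the last vowel of *ivi* is /i/ (a front vowel), it takes -im, giving *iviim*.
*hu*: last vowel = /u/, a back vowel → -am → *huam*.

iviim, huam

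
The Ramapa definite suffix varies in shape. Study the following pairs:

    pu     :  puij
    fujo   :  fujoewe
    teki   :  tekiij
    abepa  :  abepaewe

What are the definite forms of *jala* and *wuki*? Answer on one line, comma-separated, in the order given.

jalaewe, wukiij

The alternation tracks the last vowel of the stem — -ij when the last vowel of the stem is a high vowel (*pu*, *teki*); -ewe when the last vowel of the stem is a non-high vowel (*fujo*, *abepa*).
*jala* — last vowel /a/ (a non-high vowel) → -ewe → *jalaewe*.
*wuki* — last vowel /i/ (a high vowel) → -ij → *wukiij*.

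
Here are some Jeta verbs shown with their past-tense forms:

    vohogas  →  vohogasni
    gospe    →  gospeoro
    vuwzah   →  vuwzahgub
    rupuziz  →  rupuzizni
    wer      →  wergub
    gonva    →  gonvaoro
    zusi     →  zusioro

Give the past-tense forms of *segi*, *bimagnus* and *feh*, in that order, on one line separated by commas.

The pattern is sibilance of the final sound: -ni when the stem ends in a sibilant (*vohogas*, *rupuziz*); -gub when the stem ends in a non-sibilant consonant (*vuwzah*, *wer*); -oro when the stem ends in a vowel (*gospe*, *gonva*, *zusi*).
*segi*: final sound = /i/, a vowel → -oro → *segioro*.
*bimagnus*: final sound = /s/, a sibilant → -ni → *bimagnusni*.
The final sound of *feh* is /h/, which is a non-sibilant consonant, so the suffix is -gub, giving *fehgub*.

segioro, bimagnusni, fehgub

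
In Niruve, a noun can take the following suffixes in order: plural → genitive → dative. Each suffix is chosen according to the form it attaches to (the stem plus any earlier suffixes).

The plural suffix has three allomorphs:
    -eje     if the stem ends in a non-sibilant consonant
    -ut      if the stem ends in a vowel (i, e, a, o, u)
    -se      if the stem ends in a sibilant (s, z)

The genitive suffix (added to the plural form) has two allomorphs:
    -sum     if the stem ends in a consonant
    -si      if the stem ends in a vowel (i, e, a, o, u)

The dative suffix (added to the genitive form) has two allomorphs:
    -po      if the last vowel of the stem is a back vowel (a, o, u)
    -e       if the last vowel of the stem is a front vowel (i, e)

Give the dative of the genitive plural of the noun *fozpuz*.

*fozpuz*: final sound = /z/, a sibilant → -se → *fozpuzse*.
Since the final sound of the plural form *fozpuzse* is /e/ (a vowel), it takes -si, giving *fozpuzsesi*.
The genitive form *fozpuzsesi*: last vowel = /i/, a front vowel → -e → *fozpuzsesie*.

fozpuzsesie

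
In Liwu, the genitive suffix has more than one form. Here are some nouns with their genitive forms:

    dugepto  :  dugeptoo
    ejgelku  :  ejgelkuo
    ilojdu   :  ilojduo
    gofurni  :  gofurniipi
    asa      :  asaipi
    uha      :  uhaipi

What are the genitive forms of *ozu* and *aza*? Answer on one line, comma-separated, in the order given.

The suffix is conditioned by the last vowel: -o when the last vowel of the stem is a rounded vowel (*dugepto*, *ejgelku*, *ilojdu*); -ipi when the last vowel of the stem is an unrounded vowel (*gofurni*, *asa*, *uha*).
Since the last vowel of *ozu* is /u/ (a rounded vowel), it takes -o, giving *ozuo*.
*aza*: last vowel = /a/, an unrounded vowel → -ipi → *azaipi*.

ozuo, azaipi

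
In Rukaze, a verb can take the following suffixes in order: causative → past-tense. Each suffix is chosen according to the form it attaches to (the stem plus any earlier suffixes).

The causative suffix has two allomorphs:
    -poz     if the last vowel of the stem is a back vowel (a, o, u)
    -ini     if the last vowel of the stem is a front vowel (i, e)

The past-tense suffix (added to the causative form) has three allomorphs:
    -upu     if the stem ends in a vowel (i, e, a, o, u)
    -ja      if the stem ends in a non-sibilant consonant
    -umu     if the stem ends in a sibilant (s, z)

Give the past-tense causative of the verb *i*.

*i*: last vowel = /i/, a front vowel → -ini → *iini*.
The causative form *iini*: final sound = /i/, a vowel → -upu → *iiniupu*.

iiniupu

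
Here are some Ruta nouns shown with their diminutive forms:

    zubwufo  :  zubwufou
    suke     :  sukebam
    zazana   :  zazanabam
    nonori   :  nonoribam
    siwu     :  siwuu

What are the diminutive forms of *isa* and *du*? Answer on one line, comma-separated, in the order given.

The pattern is rounding harmony: -u when the last vowel of the stem is a rounded vowel (*zubwufo*, *siwu*); -bam when the last vowel of the stem is an unrounded vowel (*suke*, *zazana*, *nonori*).
Since the last vowel of *isa* is /a/ (an unrounded vowel), it takes -bam, giving *isabam*.
*du*: last vowel = /u/, a rounded vowel → -u → *duu*.

isabam, duu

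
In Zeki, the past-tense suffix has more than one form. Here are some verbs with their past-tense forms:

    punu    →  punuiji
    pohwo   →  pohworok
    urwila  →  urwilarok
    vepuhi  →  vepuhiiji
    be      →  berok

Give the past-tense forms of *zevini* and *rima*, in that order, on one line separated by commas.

zeviniiji, rimarok

The pattern is height harmony: -iji when the last vowel of the stem is a high vowel (*punu*, *vepuhi*); -rok when the last vowel of the stem is a non-high vowel (*pohwo*, *urwila*, *be*).
*zevini* — last vowel /i/ (a high vowel) → -iji → *zeviniiji*.
*rima*: last vowel = /a/, a non-high vowel → -rok → *rimarok*.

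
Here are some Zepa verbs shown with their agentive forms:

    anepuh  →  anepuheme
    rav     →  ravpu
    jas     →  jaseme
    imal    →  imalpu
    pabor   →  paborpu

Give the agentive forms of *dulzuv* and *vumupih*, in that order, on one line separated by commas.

The suffix is conditioned by the final consonant: -eme when the stem ends in a voiceless consonant (*anepuh*, *jas*); -pu when the stem ends in a voiced consonant (*rav*, *imal*, *pabor*).
Since the final consonant of *dulzuv* is /v/ (voiced), it takes -pu, giving *dulzuvpu*.
*vumupih* — final consonant /h/ (voiceless) → -eme → *vumupiheme*.

dulzuvpu, vumupiheme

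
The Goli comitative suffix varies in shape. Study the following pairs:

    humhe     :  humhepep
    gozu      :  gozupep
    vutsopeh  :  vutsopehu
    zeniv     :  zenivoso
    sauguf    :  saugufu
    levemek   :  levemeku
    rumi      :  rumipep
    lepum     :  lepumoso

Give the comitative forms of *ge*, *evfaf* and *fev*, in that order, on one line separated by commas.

Looking at the final sound of each stem: -u when the stem ends in a voiceless consonant (*vutsopeh*, *sauguf*, *levemek*); -oso when the stem ends in a voiced consonant (*zeniv*, *lepum*); -pep when the stem ends in a vowel (*humhe*, *gozu*, *rumi*).
The final sound of *ge* is /e/, which is a vowel, so the suffix is -pep, giving *gepep*.
Since the final sound of *evfaf* is /f/ (a voiceless consonant), it takes -u, giving *evfafu*.
*fev*: final sound = /v/, a voiced consonant → -oso → *fevoso*.

gepep, evfafu, fevoso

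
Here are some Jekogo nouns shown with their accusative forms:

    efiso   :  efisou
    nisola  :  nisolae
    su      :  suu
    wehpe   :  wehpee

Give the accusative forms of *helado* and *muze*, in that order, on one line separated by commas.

The suffix is conditioned by the last vowel: -u when the last vowel of the stem is a rounded vowel (*efiso*, *su*); -e when the last vowel of the stem is an unrounded vowel (*nisola*, *wehpe*).
*helado*: last vowel = /o/, a rounded vowel → -u → *heladou*.
*muze*: last vowel = /e/, an unrounded vowel → -e → *muzee*.

heladou, muzee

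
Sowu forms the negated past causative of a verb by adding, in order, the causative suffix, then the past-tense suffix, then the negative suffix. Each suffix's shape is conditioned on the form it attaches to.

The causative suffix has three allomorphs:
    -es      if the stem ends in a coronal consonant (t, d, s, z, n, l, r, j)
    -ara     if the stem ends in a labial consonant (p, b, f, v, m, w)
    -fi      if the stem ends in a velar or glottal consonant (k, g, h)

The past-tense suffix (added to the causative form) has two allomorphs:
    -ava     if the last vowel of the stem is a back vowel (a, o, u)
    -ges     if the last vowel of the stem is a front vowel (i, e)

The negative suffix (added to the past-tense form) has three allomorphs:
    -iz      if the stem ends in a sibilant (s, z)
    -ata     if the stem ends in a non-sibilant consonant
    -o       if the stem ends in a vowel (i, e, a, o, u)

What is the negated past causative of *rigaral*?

Since the final consonant of *rigaral* is /l/ (coronal), it takes -es, giving *rigarales*.
The causative form *rigarales*: last vowel = /e/, a front vowel → -ges → *rigaralesges*.
The past-tense form *rigaralesges* — final sound /s/ (a sibilant) → -iz → *rigaralesgesiz*.

rigaralesgesiz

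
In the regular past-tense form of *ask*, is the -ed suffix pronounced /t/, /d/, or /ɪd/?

/t/

The stem *ask* ends in a voiceless consonant other than /t/.
The -ed suffix is realized as /ɪd/ after /t, d/; as /t/ after other voiceless consonants; and as /d/ after other voiced sounds.
So -ed on *ask* is pronounced /t/.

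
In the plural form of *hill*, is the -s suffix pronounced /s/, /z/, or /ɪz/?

The stem *hill* ends in a voiced non-sibilant sound.
The plural suffix surfaces as /ɪz/ after sibilants, /s/ after other voiceless consonants, and /z/ after other voiced sounds.
So the plural -s on *hill* is pronounced /z/.

/z/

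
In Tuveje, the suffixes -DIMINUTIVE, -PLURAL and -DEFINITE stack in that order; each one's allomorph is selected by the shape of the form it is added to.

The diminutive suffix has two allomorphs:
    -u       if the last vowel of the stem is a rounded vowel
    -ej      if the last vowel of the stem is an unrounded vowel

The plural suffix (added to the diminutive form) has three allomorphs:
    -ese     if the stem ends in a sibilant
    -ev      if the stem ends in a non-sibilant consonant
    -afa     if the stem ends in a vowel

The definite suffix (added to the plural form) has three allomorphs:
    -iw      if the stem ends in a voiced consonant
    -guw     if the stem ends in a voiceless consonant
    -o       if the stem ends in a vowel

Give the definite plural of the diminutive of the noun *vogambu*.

*vogambu* — last vowel /u/ (a rounded vowel) → -u → *vogambuu*.
Since the final sound of the diminutive form *vogambuu* is /u/ (a vowel), it takes -afa, giving *vogambuuafa*.
The plural form *vogambuuafa* — final sound /a/ (a vowel) → -o → *vogambuuafao*.

vogambuuafao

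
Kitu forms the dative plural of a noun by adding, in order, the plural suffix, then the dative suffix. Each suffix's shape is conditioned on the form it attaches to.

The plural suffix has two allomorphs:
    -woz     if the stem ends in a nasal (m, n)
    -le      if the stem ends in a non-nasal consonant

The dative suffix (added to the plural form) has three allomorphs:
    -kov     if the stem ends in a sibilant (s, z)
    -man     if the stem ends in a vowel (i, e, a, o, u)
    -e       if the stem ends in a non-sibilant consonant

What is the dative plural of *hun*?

hunwozkov

*hun*: final consonant = /n/, a nasal → -woz → *hunwoz*.
The final sound of the plural form *hunwoz* is /z/, which is a sibilant, so the dative suffix is -kov, giving *hunwozkov*.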